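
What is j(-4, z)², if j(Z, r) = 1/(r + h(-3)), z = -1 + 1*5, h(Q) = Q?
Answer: 1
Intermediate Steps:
z = 4 (z = -1 + 5 = 4)
j(Z, r) = 1/(-3 + r) (j(Z, r) = 1/(r - 3) = 1/(-3 + r))
j(-4, z)² = (1/(-3 + 4))² = (1/1)² = 1² = 1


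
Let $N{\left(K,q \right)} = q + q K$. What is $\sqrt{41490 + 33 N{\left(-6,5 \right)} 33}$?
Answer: $3 \sqrt{1585} \approx 119.44$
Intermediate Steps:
$N{\left(K,q \right)} = q + K q$
$\sqrt{41490 + 33 N{\left(-6,5 \right)} 33} = \sqrt{41490 + 33 \cdot 5 \left(1 - 6\right) 33} = \sqrt{41490 + 33 \cdot 5 \left(-5\right) 33} = \sqrt{41490 + 33 \left(-25\right) 33} = \sqrt{41490 - 27225} = \sqrt{14265} = 3 \sqrt{1585}$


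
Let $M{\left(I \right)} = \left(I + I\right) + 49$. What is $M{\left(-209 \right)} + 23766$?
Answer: $23397$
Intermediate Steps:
$M{\left(I \right)} = 49 + 2 I$ ($M{\left(I \right)} = 2 I + 49 = 49 + 2 I$)
$M{\left(-209 \right)} + 23766 = \left(49 + 2 \left(-209\right)\right) + 23766 = \left(49 - 418\right) + 23766 = -369 + 23766 = 23397$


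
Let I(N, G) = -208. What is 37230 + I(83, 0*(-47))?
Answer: 37022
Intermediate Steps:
37230 + I(83, 0*(-47)) = 37230 - 208 = 37022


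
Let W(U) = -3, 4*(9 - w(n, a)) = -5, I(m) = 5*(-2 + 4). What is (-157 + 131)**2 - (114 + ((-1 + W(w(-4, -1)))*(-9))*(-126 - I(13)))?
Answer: 5458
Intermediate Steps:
I(m) = 10 (I(m) = 5*2 = 10)
w(n, a) = 41/4 (w(n, a) = 9 - 1/4*(-5) = 9 + 5/4 = 41/4)
(-157 + 131)**2 - (114 + ((-1 + W(w(-4, -1)))*(-9))*(-126 - I(13))) = (-157 + 131)**2 - (114 + ((-1 - 3)*(-9))*(-126 - 1*10)) = (-26)**2 - (114 + (-4*(-9))*(-126 - 10)) = 676 - (114 + 36*(-136)) = 676 - (114 - 4896) = 676 - 1*(-4782) = 676 + 4782 = 5458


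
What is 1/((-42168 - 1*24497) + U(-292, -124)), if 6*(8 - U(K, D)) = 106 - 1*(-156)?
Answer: -3/200102 ≈ -1.4992e-5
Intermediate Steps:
U(K, D) = -107/3 (U(K, D) = 8 - (106 - 1*(-156))/6 = 8 - (106 + 156)/6 = 8 - 1/6*262 = 8 - 131/3 = -107/3)
1/((-42168 - 1*24497) + U(-292, -124)) = 1/((-42168 - 1*24497) - 107/3) = 1/((-42168 - 24497) - 107/3) = 1/(-66665 - 107/3) = 1/(-200102/3) = -3/200102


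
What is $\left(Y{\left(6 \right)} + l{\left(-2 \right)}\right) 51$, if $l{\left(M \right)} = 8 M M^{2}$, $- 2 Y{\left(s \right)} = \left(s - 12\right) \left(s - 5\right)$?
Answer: $-3111$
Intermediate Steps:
$Y{\left(s \right)} = - \frac{\left(-12 + s\right) \left(-5 + s\right)}{2}$ ($Y{\left(s \right)} = - \frac{\left(s - 12\right) \left(s - 5\right)}{2} = - \frac{\left(-12 + s\right) \left(-5 + s\right)}{2}$)
$l{\left(M \right)} = 8 M^{3}$
$\left(Y{\left(6 \right)} + l{\left(-2 \right)}\right) 51 = \left(\left(-30 - \frac{6^{2}}{2} + \frac{17}{2} \cdot 6\right) + 8 \left(-2\right)^{3}\right) 51 = \left(\left(-30 - 18 + 51\right) + 8 \left(-8\right)\right) 51 = \left(\left(-30 - 18 + 51\right) - 64\right) 51 = \left(3 - 64\right) 51 = \left(-61\right) 51 = -3111$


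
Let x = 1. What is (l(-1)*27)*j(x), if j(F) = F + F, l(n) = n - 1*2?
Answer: -162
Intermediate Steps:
l(n) = -2 + n (l(n) = n - 2 = -2 + n)
j(F) = 2*F
(l(-1)*27)*j(x) = ((-2 - 1)*27)*(2*1) = -3*27*2 = -81*2 = -162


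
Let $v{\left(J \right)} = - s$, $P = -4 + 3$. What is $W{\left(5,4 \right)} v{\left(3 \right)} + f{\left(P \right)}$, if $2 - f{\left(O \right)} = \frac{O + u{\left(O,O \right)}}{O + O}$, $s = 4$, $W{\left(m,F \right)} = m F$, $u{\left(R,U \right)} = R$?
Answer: $-79$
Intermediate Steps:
$W{\left(m,F \right)} = F m$
$P = -1$
$v{\left(J \right)} = -4$ ($v{\left(J \right)} = \left(-1\right) 4 = -4$)
$f{\left(O \right)} = 1$ ($f{\left(O \right)} = 2 - \frac{O + O}{O + O} = 2 - \frac{2 O}{2 O} = 2 - 2 O \frac{1}{2 O} = 2 - 1 = 1$)
$W{\left(5,4 \right)} v{\left(3 \right)} + f{\left(P \right)} = 4 \cdot 5 \left(-4\right) + 1 = 20 \left(-4\right) + 1 = -80 + 1 = -79$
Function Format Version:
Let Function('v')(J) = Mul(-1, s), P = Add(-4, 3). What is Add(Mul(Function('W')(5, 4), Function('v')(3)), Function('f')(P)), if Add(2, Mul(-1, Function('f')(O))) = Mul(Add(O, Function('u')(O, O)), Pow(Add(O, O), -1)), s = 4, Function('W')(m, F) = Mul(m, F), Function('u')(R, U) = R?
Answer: -79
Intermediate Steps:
Function('W')(m, F) = Mul(F, m)
P = -1
Function('v')(J) = -4 (Function('v')(J) = Mul(-1, 4) = -4)
Function('f')(O) = 1 (Function('f')(O) = Add(2, Mul(-1, Mul(Add(O, O), Pow(Add(O, O), -1)))) = Add(2, Mul(-1, Mul(Mul(2, O), Pow(Mul(2, O), -1)))) = Add(2, Mul(-1, Mul(Mul(2, O), Mul(Rational(1, 2), Pow(O, -1))))) = Add(2, Mul(-1, 1)) = Add(2, -1) = 1)
Add(Mul(Function('W')(5, 4), Function('v')(3)), Function('f')(P)) = Add(Mul(Mul(4, 5), -4), 1) = Add(Mul(20, -4), 1) = Add(-80, 1) = -79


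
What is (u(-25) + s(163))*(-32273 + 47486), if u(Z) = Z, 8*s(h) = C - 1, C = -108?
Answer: -4700817/8 ≈ -5.8760e+5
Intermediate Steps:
s(h) = -109/8 (s(h) = (-108 - 1)/8 = (1/8)*(-109) = -109/8)
(u(-25) + s(163))*(-32273 + 47486) = (-25 - 109/8)*(-32273 + 47486) = -309/8*15213 = -4700817/8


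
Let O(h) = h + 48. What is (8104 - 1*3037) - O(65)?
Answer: 4954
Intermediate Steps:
O(h) = 48 + h
(8104 - 1*3037) - O(65) = (8104 - 1*3037) - (48 + 65) = (8104 - 3037) - 1*113 = 5067 - 113 = 4954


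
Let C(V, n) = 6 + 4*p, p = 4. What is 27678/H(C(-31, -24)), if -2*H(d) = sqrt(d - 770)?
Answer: 27678*I*sqrt(187)/187 ≈ 2024.0*I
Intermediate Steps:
C(V, n) = 22 (C(V, n) = 6 + 4*4 = 6 + 16 = 22)
H(d) = -sqrt(-770 + d)/2 (H(d) = -sqrt(d - 770)/2 = -sqrt(-770 + d)/2)
27678/H(C(-31, -24)) = 27678/((-sqrt(-770 + 22)/2)) = 27678/((-I*sqrt(187))) = 27678*(I*sqrt(187)/187) = 27678*I*sqrt(187)/187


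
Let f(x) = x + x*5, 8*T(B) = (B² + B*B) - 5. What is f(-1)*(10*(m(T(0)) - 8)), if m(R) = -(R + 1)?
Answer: 1005/2 ≈ 502.50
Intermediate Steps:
T(B) = -5/8 + B²/4 (T(B) = ((B² + B*B) - 5)/8 = ((B² + B²) - 5)/8 = (2*B² - 5)/8 = (-5 + 2*B²)/8 = -5/8 + B²/4)
f(x) = 6*x (f(x) = x + 5*x = 6*x)
m(R) = -1 - R (m(R) = -(1 + R) = -1 - R)
f(-1)*(10*(m(T(0)) - 8)) = (6*(-1))*(10*((-1 - (-5/8 + (¼)*0²)) - 8)) = -60*((-1 - (-5/8 + (¼)*0)) - 8) = -60*((-1 - (-5/8 + 0)) - 8) = -60*((-1 - 1*(-5/8)) - 8) = -60*((-1 + 5/8) - 8) = -60*(-3/8 - 8) = -60*(-67)/8 = -6*(-335/4) = 1005/2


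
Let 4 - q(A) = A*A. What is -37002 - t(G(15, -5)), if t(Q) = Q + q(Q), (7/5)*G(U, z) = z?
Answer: -1812494/49 ≈ -36990.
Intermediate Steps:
G(U, z) = 5*z/7
q(A) = 4 - A**2 (q(A) = 4 - A*A = 4 - A**2)
t(Q) = 4 + Q - Q**2 (t(Q) = Q + (4 - Q**2) = 4 + Q - Q**2)
-37002 - t(G(15, -5)) = -37002 - (4 + (5/7)*(-5) - ((5/7)*(-5))**2) = -37002 - (4 - 25/7 - (-25/7)**2) = -37002 - (4 - 25/7 - 1*625/49) = -37002 - (4 - 25/7 - 625/49) = -37002 - 1*(-604/49) = -37002 + 604/49 = -1812494/49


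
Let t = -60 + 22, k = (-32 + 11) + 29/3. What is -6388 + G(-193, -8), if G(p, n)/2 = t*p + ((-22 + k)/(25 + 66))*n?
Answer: 2262040/273 ≈ 8285.9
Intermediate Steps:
k = -34/3 (k = -21 + 29*(⅓) = -21 + 29/3 = -34/3 ≈ -11.333)
t = -38
G(p, n) = -76*p - 200*n/273 (G(p, n) = 2*(-38*p + ((-22 - 34/3)/(25 + 66))*n) = 2*(-38*p + (-100/3/91)*n) = 2*(-38*p + (-100/3*1/91)*n) = 2*(-38*p - 100*n/273) = -76*p - 200*n/273)
-6388 + G(-193, -8) = -6388 + (-76*(-193) - 200/273*(-8)) = -6388 + (14668 + 1600/273) = -6388 + 4005964/273 = 2262040/273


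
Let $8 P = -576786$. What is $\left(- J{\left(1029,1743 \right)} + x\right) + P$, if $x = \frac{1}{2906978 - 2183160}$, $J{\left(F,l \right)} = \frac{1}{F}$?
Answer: $- \frac{107398812327451}{1489617444} \approx -72098.0$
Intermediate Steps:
$P = - \frac{288393}{4}$ ($P = \frac{1}{8} \left(-576786\right) = - \frac{288393}{4} \approx -72098.0$)
$x = \frac{1}{723818} \approx 1.3816 \cdot 10^{-6}$
$\left(- J{\left(1029,1743 \right)} + x\right) + P = \left(- \frac{1}{1029} + \frac{1}{723818}\right) - \frac{288393}{4} = - \frac{722789}{744808722} - \frac{288393}{4} = - \frac{107398812327451}{1489617444}$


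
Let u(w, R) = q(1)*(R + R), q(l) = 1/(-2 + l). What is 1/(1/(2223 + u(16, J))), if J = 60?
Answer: 2103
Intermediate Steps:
u(w, R) = -2*R (u(w, R) = (R + R)/(-2 + 1) = (2*R)/(-1) = -2*R)
1/(1/(2223 + u(16, J))) = 1/(1/(2223 - 2*60)) = 1/(1/(2223 - 120)) = 1/(1/2103) = 2103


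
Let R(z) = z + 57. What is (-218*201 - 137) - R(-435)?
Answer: -43577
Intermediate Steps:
R(z) = 57 + z
(-218*201 - 137) - R(-435) = (-218*201 - 137) - (57 - 435) = (-43818 - 137) - 1*(-378) = -43955 + 378 = -43577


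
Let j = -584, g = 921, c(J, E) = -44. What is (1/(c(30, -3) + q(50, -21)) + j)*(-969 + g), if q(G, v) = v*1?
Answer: 1822128/65 ≈ 28033.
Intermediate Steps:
q(G, v) = v
(1/(c(30, -3) + q(50, -21)) + j)*(-969 + g) = (1/(-44 - 21) - 584)*(-969 + 921) = (1/(-65) - 584)*(-48) = (-1/65 - 584)*(-48) = -37961/65*(-48) = 1822128/65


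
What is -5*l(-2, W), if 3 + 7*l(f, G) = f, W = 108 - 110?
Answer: 25/7 ≈ 3.5714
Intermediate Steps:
W = -2
l(f, G) = -3/7 + f/7
-5*l(-2, W) = -5*(-3/7 + (1/7)*(-2)) = -5*(-3/7 - 2/7) = -5*(-5/7) = 25/7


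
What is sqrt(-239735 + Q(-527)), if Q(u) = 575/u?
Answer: 6*I*sqrt(1849490690)/527 ≈ 489.63*I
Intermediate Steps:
sqrt(-239735 + Q(-527)) = sqrt(-239735 + 575/(-527)) = sqrt(-239735 + 575*(-1/527)) = sqrt(-239735 - 575/527) = sqrt(-126340920/527) = 6*I*sqrt(1849490690)/527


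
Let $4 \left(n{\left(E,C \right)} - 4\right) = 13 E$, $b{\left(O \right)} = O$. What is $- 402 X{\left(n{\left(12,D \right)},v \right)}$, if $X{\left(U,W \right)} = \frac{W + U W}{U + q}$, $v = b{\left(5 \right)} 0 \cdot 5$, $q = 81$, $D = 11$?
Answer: $0$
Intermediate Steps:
$n{\left(E,C \right)} = 4 + \frac{13 E}{4}$
$v = 0$ ($v = 5 \cdot 0 \cdot 5 = 0 \cdot 5 = 0$)
$X{\left(U,W \right)} = \frac{W + U W}{81 + U}$ ($X{\left(U,W \right)} = \frac{W + U W}{U + 81} = \frac{W + U W}{81 + U}$)
$- 402 X{\left(n{\left(12,D \right)},v \right)} = - 402 \frac{0 \left(1 + \left(4 + \frac{13}{4} \cdot 12\right)\right)}{81 + \left(4 + \frac{13}{4} \cdot 12\right)} = - 402 \frac{0 \left(1 + \left(4 + 39\right)\right)}{81 + \left(4 + 39\right)} = - 402 \frac{0 \left(1 + 43\right)}{81 + 43} = - 402 \cdot 0 \cdot \frac{1}{124} \cdot 44 = \left(-402\right) 0 = 0$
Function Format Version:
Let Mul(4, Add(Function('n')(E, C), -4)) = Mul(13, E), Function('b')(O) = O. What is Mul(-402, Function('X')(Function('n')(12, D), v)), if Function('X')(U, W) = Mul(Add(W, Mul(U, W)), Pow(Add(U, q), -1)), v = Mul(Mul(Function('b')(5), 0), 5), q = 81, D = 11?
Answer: 0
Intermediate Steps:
Function('n')(E, C) = Add(4, Mul(Rational(13, 4), E)) (Function('n')(E, C) = Add(4, Mul(Rational(1, 4), Mul(13, E))) = Add(4, Mul(Rational(13, 4), E)))
v = 0 (v = Mul(Mul(5, 0), 5) = Mul(0, 5) = 0)
Function('X')(U, W) = Mul(Pow(Add(81, U), -1), Add(W, Mul(U, W))) (Function('X')(U, W) = Mul(Add(W, Mul(U, W)), Pow(Add(U, 81), -1)) = Mul(Add(W, Mul(U, W)), Pow(Add(81, U), -1)) = Mul(Pow(Add(81, U), -1), Add(W, Mul(U, W))))
Mul(-402, Function('X')(Function('n')(12, D), v)) = Mul(-402, Mul(0, Pow(Add(81, Add(4, Mul(Rational(13, 4), 12))), -1), Add(1, Add(4, Mul(Rational(13, 4), 12))))) = Mul(-402, Mul(0, Pow(Add(81, Add(4, 39)), -1), Add(1, Add(4, 39)))) = Mul(-402, Mul(0, Pow(Add(81, 43), -1), Add(1, 43))) = Mul(-402, Mul(0, Pow(124, -1), 44)) = Mul(-402, Mul(0, Rational(1, 124), 44)) = Mul(-402, 0) = 0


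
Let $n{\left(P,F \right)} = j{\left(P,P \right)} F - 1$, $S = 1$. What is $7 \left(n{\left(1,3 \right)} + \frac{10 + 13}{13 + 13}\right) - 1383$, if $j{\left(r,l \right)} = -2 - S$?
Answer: $- \frac{37617}{26} \approx -1446.8$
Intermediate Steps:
$j{\left(r,l \right)} = -3$ ($j{\left(r,l \right)} = -2 - 1 = -3$)
$n{\left(P,F \right)} = -1 - 3 F$ ($n{\left(P,F \right)} = - 3 F - 1 = -1 - 3 F$)
$7 \left(n{\left(1,3 \right)} + \frac{10 + 13}{13 + 13}\right) - 1383 = 7 \left(\left(-1 - 9\right) + \frac{10 + 13}{13 + 13}\right) - 1383 = 7 \left(\left(-1 - 9\right) + \frac{23}{26}\right) - 1383 = 7 \left(-10 + 23 \cdot \frac{1}{26}\right) - 1383 = 7 \left(-10 + \frac{23}{26}\right) - 1383 = 7 \left(- \frac{237}{26}\right) - 1383 = - \frac{1659}{26} - 1383 = - \frac{37617}{26}$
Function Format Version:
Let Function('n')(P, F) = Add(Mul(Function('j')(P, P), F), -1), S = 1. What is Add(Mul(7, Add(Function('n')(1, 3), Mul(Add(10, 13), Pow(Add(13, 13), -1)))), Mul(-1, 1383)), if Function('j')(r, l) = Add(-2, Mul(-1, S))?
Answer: Rational(-37617, 26) ≈ -1446.8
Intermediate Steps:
Function('j')(r, l) = -3 (Function('j')(r, l) = Add(-2, Mul(-1, 1)) = Add(-2, -1) = -3)
Function('n')(P, F) = Add(-1, Mul(-3, F)) (Function('n')(P, F) = Add(Mul(-3, F), -1) = Add(-1, Mul(-3, F)))
Add(Mul(7, Add(Function('n')(1, 3), Mul(Add(10, 13), Pow(Add(13, 13), -1)))), Mul(-1, 1383)) = Add(Mul(7, Add(Add(-1, Mul(-3, 3)), Mul(Add(10, 13), Pow(Add(13, 13), -1)))), Mul(-1, 1383)) = Add(Mul(7, Add(Add(-1, -9), Mul(23, Pow(26, -1)))), -1383) = Add(Mul(7, Add(-10, Mul(23, Rational(1, 26)))), -1383) = Add(Mul(7, Add(-10, Rational(23, 26))), -1383) = Add(Mul(7, Rational(-237, 26)), -1383) = Add(Rational(-1659, 26), -1383) = Rational(-37617, 26)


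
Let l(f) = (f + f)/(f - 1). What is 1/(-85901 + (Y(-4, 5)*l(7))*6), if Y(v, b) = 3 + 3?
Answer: -1/85817 ≈ -1.1653e-5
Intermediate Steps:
l(f) = 2*f/(-1 + f) (l(f) = (2*f)/(-1 + f) = 2*f/(-1 + f))
Y(v, b) = 6
1/(-85901 + (Y(-4, 5)*l(7))*6) = 1/(-85901 + (6*(2*7/(-1 + 7)))*6) = 1/(-85901 + (6*(2*7/6))*6) = 1/(-85901 + (6*(2*7*(1/6)))*6) = 1/(-85901 + (6*(7/3))*6) = 1/(-85901 + 14*6) = 1/(-85901 + 84) = 1/(-85817) = -1/85817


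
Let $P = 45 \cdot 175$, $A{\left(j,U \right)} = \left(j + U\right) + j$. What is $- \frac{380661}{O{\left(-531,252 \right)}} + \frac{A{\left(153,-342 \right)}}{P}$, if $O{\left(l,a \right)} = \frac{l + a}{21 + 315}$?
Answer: $\frac{12434925876}{27125} \approx 4.5843 \cdot 10^{5}$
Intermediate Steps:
$A{\left(j,U \right)} = U + 2 j$ ($A{\left(j,U \right)} = \left(U + j\right) + j = U + 2 j$)
$P = 7875$
$O{\left(l,a \right)} = \frac{a}{336} + \frac{l}{336}$ ($O{\left(l,a \right)} = \frac{a + l}{336} = \left(a + l\right) \frac{1}{336} = \frac{a}{336} + \frac{l}{336}$)
$- \frac{380661}{O{\left(-531,252 \right)}} + \frac{A{\left(153,-342 \right)}}{P} = - \frac{380661}{\frac{1}{336} \cdot 252 + \frac{1}{336} \left(-531\right)} + \frac{-342 + 2 \cdot 153}{7875} = - \frac{380661}{\frac{3}{4} - \frac{177}{112}} + \left(-342 + 306\right) \frac{1}{7875} = - \frac{380661}{- \frac{93}{112}} - \frac{4}{875} = \left(-380661\right) \left(- \frac{112}{93}\right) - \frac{4}{875} = \frac{14211344}{31} - \frac{4}{875} = \frac{12434925876}{27125}$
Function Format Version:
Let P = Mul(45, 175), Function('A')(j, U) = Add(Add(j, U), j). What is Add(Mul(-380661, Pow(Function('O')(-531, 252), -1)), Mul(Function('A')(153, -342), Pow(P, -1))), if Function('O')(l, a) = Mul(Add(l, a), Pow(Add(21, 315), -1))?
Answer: Rational(12434925876, 27125) ≈ 4.5843e+5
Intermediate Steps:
Function('A')(j, U) = Add(U, Mul(2, j)) (Function('A')(j, U) = Add(Add(U, j), j) = Add(U, Mul(2, j)))
P = 7875
Function('O')(l, a) = Add(Mul(Rational(1, 336), a), Mul(Rational(1, 336), l)) (Function('O')(l, a) = Mul(Add(a, l), Pow(336, -1)) = Mul(Add(a, l), Rational(1, 336)) = Add(Mul(Rational(1, 336), a), Mul(Rational(1, 336), l)))
Add(Mul(-380661, Pow(Function('O')(-531, 252), -1)), Mul(Function('A')(153, -342), Pow(P, -1))) = Add(Mul(-380661, Pow(Add(Mul(Rational(1, 336), 252), Mul(Rational(1, 336), -531)), -1)), Mul(Add(-342, Mul(2, 153)), Pow(7875, -1))) = Add(Mul(-380661, Pow(Add(Rational(3, 4), Rational(-177, 112)), -1)), Mul(Add(-342, 306), Rational(1, 7875))) = Add(Mul(-380661, Pow(Rational(-93, 112), -1)), Mul(-36, Rational(1, 7875))) = Add(Mul(-380661, Rational(-112, 93)), Rational(-4, 875)) = Add(Rational(14211344, 31), Rational(-4, 875)) = Rational(12434925876, 27125)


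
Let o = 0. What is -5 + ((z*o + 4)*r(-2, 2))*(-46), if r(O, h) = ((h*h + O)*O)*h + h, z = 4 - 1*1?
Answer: 1099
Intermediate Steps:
z = 3 (z = 4 - 1 = 3)
r(O, h) = h + O*h*(O + h²) (r(O, h) = ((h² + O)*O)*h + h = ((O + h²)*O)*h + h = (O*(O + h²))*h + h = O*h*(O + h²) + h = h + O*h*(O + h²))
-5 + ((z*o + 4)*r(-2, 2))*(-46) = -5 + ((3*0 + 4)*(2*(1 + (-2)² - 2*2²)))*(-46) = -5 + ((0 + 4)*(2*(1 + 4 - 2*4)))*(-46) = -5 + (4*(2*(1 + 4 - 8)))*(-46) = -5 + (4*(2*(-3)))*(-46) = -5 + (4*(-6))*(-46) = -5 - 24*(-46) = -5 + 1104 = 1099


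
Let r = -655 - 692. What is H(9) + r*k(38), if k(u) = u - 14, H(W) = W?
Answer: -32319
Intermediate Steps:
r = -1347
k(u) = -14 + u
H(9) + r*k(38) = 9 - 1347*(-14 + 38) = 9 - 1347*24 = 9 - 32328 = -32319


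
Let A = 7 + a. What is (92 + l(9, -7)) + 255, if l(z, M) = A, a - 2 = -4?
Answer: 352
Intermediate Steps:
a = -2 (a = 2 - 4 = -2)
A = 5 (A = 7 - 2 = 5)
l(z, M) = 5
(92 + l(9, -7)) + 255 = (92 + 5) + 255 = 97 + 255 = 352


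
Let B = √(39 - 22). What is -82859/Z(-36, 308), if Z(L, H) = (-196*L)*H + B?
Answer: -180073156032/4723006869487 + 82859*√17/4723006869487 ≈ -0.038127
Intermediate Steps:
B = √17 ≈ 4.1231
Z(L, H) = √17 - 196*H*L (Z(L, H) = (-196*L)*H + √17 = -196*H*L + √17 = √17 - 196*H*L)
-82859/Z(-36, 308) = -82859/(√17 - 196*308*(-36)) = -82859/(√17 + 2173248) = -82859/(2173248 + √17)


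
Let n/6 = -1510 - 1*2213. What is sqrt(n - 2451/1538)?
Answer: I*sqrt(52843057710)/1538 ≈ 149.46*I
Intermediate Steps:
n = -22338 (n = 6*(-1510 - 1*2213) = 6*(-1510 - 2213) = 6*(-3723) = -22338)
sqrt(n - 2451/1538) = sqrt(-22338 - 2451/1538) = sqrt(-34358295/1538) = I*sqrt(52843057710)/1538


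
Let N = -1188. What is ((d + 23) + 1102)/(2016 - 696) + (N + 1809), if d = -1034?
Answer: 819811/1320 ≈ 621.07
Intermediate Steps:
((d + 23) + 1102)/(2016 - 696) + (N + 1809) = ((-1034 + 23) + 1102)/(2016 - 696) + (-1188 + 1809) = (-1011 + 1102)/1320 + 621 = 91*(1/1320) + 621 = 91/1320 + 621 = 819811/1320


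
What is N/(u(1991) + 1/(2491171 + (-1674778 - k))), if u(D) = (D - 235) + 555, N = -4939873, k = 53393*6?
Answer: -2450349903555/1146336886 ≈ -2137.5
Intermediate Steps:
k = 320358
u(D) = 320 + D (u(D) = (-235 + D) + 555 = 320 + D)
N/(u(1991) + 1/(2491171 + (-1674778 - k))) = -4939873/((320 + 1991) + 1/(2491171 + (-1674778 - 1*320358))) = -4939873/(2311 + 1/(2491171 + (-1674778 - 320358))) = -4939873/(2311 + 1/(2491171 - 1995136)) = -4939873/(2311 + 1/496035) = -4939873/1146336886/496035 = -4939873*496035/1146336886 = -2450349903555/1146336886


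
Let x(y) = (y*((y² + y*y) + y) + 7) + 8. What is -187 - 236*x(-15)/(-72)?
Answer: -64576/3 ≈ -21525.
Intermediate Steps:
x(y) = 15 + y*(y + 2*y²) (x(y) = (y*((y² + y²) + y) + 7) + 8 = (y*(2*y² + y) + 7) + 8 = (y*(y + 2*y²) + 7) + 8 = (7 + y*(y + 2*y²)) + 8 = 15 + y*(y + 2*y²))
-187 - 236*x(-15)/(-72) = -187 - 236*(15 + (-15)² + 2*(-15)³)/(-72) = -187 - 236*(15 + 225 + 2*(-3375))*(-1)/72 = -187 - 236*(15 + 225 - 6750)*(-1)/72 = -187 - (-1536360)*(-1)/72 = -187 - 236*1085/12 = -187 - 64015/3 = -64576/3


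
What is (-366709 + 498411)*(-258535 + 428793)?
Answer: 22423319116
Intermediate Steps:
(-366709 + 498411)*(-258535 + 428793) = 131702*170258 = 22423319116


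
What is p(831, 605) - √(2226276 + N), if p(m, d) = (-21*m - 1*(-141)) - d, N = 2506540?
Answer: -17915 - 4*√295801 ≈ -20091.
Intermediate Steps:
p(m, d) = 141 - d - 21*m (p(m, d) = (-21*m + 141) - d = (141 - 21*m) - d = 141 - d - 21*m)
p(831, 605) - √(2226276 + N) = (141 - 1*605 - 21*831) - √(2226276 + 2506540) = (141 - 605 - 17451) - √4732816 = -17915 - 4*√295801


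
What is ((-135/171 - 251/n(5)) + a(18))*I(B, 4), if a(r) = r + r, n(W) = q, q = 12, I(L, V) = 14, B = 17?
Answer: 22813/114 ≈ 200.11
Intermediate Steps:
n(W) = 12
a(r) = 2*r
((-135/171 - 251/n(5)) + a(18))*I(B, 4) = ((-135/171 - 251/12) + 2*18)*14 = ((-135*1/171 - 251*1/12) + 36)*14 = ((-15/19 - 251/12) + 36)*14 = (-4949/228 + 36)*14 = (3259/228)*14 = 22813/114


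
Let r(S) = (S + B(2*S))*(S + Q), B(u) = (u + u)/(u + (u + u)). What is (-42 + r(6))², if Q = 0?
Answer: 4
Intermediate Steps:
B(u) = ⅔ (B(u) = (2*u)/(u + 2*u) = (2*u)/((3*u)) = (2*u)*(1/(3*u)) = ⅔)
r(S) = S*(⅔ + S) (r(S) = (S + ⅔)*(S + 0) = (⅔ + S)*S = S*(⅔ + S))
(-42 + r(6))² = (-42 + (⅓)*6*(2 + 3*6))² = (-42 + (⅓)*6*(2 + 18))² = (-42 + (⅓)*6*20)² = (-42 + 40)² = (-2)² = 4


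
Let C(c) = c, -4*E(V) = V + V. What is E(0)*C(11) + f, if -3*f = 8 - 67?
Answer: 59/3 ≈ 19.667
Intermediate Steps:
E(V) = -V/2 (E(V) = -(V + V)/4 = -V/2)
f = 59/3 (f = -(8 - 67)/3 = -⅓*(-59) = 59/3 ≈ 19.667)
E(0)*C(11) + f = -½*0*11 + 59/3 = 0*11 + 59/3 = 0 + 59/3 = 59/3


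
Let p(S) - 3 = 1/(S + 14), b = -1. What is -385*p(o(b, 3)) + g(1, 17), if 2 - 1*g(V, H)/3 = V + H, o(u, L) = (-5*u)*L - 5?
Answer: -29257/24 ≈ -1219.0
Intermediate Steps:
o(u, L) = -5 - 5*L*u (o(u, L) = -5*L*u - 5 = -5 - 5*L*u)
g(V, H) = 6 - 3*H - 3*V (g(V, H) = 6 - 3*(V + H) = 6 - 3*(H + V) = 6 + (-3*H - 3*V) = 6 - 3*H - 3*V)
p(S) = 3 + 1/(14 + S) (p(S) = 3 + 1/(S + 14) = 3 + 1/(14 + S))
-385*p(o(b, 3)) + g(1, 17) = -385*(43 + 3*(-5 - 5*3*(-1)))/(14 + (-5 - 5*3*(-1))) + (6 - 3*17 - 3*1) = -385*(43 + 3*(-5 + 15))/(14 + (-5 + 15)) + (6 - 51 - 3) = -385*(43 + 3*10)/(14 + 10) - 48 = -385*(43 + 30)/24 - 48 = -385*73/24 - 48 = -28105/24 - 48 = -29257/24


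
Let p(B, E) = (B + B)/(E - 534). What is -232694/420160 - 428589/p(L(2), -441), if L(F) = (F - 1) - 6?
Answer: -8778702885547/210080 ≈ -4.1787e+7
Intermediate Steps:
L(F) = -7 + F (L(F) = (-1 + F) - 6 = -7 + F)
p(B, E) = 2*B/(-534 + E) (p(B, E) = (2*B)/(-534 + E) = 2*B/(-534 + E))
-232694/420160 - 428589/p(L(2), -441) = -232694/420160 - 428589*(-534 - 441)/(2*(-7 + 2)) = -232694*1/420160 - 428589/(2*(-5)/(-975)) = -116347/210080 - 428589/(2*(-5)*(-1/975)) = -116347/210080 - 428589/2/195 = -116347/210080 - 428589*195/2 = -116347/210080 - 83574855/2 = -8778702885547/210080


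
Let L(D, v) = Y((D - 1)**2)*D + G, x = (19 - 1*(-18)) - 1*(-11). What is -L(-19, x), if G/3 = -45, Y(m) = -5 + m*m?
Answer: 3040040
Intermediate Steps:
Y(m) = -5 + m**2
G = -135 (G = 3*(-45) = -135)
x = 48 (x = (19 + 18) + 11 = 37 + 11 = 48)
L(D, v) = -135 + D*(-5 + (-1 + D)**4) (L(D, v) = (-5 + ((D - 1)**2)**2)*D - 135 = (-5 + ((-1 + D)**2)**2)*D - 135 = (-5 + (-1 + D)**4)*D - 135 = D*(-5 + (-1 + D)**4) - 135 = -135 + D*(-5 + (-1 + D)**4))
-L(-19, x) = -(-135 - 19*(-5 + (-1 - 19)**4)) = -(-135 - 19*(-5 + (-20)**4)) = -(-135 - 19*(-5 + 160000)) = -(-135 - 19*159995) = -(-135 - 3039905) = -1*(-3040040) = 3040040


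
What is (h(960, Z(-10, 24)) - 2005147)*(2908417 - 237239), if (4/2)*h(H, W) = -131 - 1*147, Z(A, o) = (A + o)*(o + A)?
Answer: -5356475846908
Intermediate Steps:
Z(A, o) = (A + o)² (Z(A, o) = (A + o)*(A + o) = (A + o)²)
h(H, W) = -139 (h(H, W) = (-131 - 1*147)/2 = (-131 - 147)/2 = (½)*(-278) = -139)
(h(960, Z(-10, 24)) - 2005147)*(2908417 - 237239) = (-139 - 2005147)*(2908417 - 237239) = -2005286*2671178 = -5356475846908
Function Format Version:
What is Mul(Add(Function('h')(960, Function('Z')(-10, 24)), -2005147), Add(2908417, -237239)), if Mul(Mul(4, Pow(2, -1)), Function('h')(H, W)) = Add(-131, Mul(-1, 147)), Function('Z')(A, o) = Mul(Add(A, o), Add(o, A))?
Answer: -5356475846908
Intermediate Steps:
Function('Z')(A, o) = Pow(Add(A, o), 2) (Function('Z')(A, o) = Mul(Add(A, o), Add(A, o)) = Pow(Add(A, o), 2))
Function('h')(H, W) = -139 (Function('h')(H, W) = Mul(Rational(1, 2), Add(-131, Mul(-1, 147))) = Mul(Rational(1, 2), Add(-131, -147)) = Mul(Rational(1, 2), -278) = -139)
Mul(Add(Function('h')(960, Function('Z')(-10, 24)), -2005147), Add(2908417, -237239)) = Mul(Add(-139, -2005147), Add(2908417, -237239)) = Mul(-2005286, 2671178) = -5356475846908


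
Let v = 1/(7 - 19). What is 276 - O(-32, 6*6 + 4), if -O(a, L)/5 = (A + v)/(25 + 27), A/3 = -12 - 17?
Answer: 166999/624 ≈ 267.63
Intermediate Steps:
v = -1/12 (v = 1/(-12) = -1/12 ≈ -0.083333)
A = -87 (A = 3*(-12 - 17) = 3*(-29) = -87)
O(a, L) = 5225/624 (O(a, L) = -5*(-87 - 1/12)/(25 + 27) = -(-5225)/(12*52) = -5*(-1045/624) = 5225/624)
276 - O(-32, 6*6 + 4) = 276 - 1*5225/624 = 276 - 5225/624 = 166999/624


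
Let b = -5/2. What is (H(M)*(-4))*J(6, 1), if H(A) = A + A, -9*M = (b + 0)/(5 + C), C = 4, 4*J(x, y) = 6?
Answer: -10/27 ≈ -0.37037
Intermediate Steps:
J(x, y) = 3/2 (J(x, y) = (¼)*6 = 3/2)
b = -5/2 (b = -5*½ = -5/2 ≈ -2.5000)
M = 5/162 (M = -(-5/2 + 0)/(9*(5 + 4)) = -(-5)/(18*9) = -⅑*(-5/18) = 5/162 ≈ 0.030864)
H(A) = 2*A
(H(M)*(-4))*J(6, 1) = ((2*(5/162))*(-4))*(3/2) = ((5/81)*(-4))*(3/2) = -20/81*3/2 = -10/27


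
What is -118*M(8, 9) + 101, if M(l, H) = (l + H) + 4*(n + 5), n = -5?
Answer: -1905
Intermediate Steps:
M(l, H) = H + l (M(l, H) = (l + H) + 4*(-5 + 5) = (H + l) + 4*0 = (H + l) + 0 = H + l)
-118*M(8, 9) + 101 = -118*(9 + 8) + 101 = -118*17 + 101 = -2006 + 101 = -1905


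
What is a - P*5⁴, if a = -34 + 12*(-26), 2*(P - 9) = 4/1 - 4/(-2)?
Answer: -7846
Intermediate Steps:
P = 12 (P = 9 + (4/1 - 4/(-2))/2 = 9 + (4*1 - 4*(-½))/2 = 9 + (4 + 2)/2 = 9 + (½)*6 = 9 + 3 = 12)
a = -346 (a = -34 - 312 = -346)
a - P*5⁴ = -346 - 12*5⁴ = -346 - 12*625 = -346 - 1*7500 = -346 - 7500 = -7846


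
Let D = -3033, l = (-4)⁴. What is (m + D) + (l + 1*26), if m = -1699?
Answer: -4450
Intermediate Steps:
l = 256
(m + D) + (l + 1*26) = (-1699 - 3033) + (256 + 1*26) = -4732 + (256 + 26) = -4732 + 282 = -4450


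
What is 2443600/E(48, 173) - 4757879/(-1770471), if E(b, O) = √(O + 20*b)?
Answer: 4757879/1770471 + 2443600*√1133/1133 ≈ 72599.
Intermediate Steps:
2443600/E(48, 173) - 4757879/(-1770471) = 2443600/(√(173 + 20*48)) - 4757879/(-1770471) = 2443600/(√(173 + 960)) - 4757879*(-1/1770471) = 2443600/(√1133) + 4757879/1770471 = 2443600*(√1133/1133) + 4757879/1770471 = 2443600*√1133/1133 + 4757879/1770471 = 4757879/1770471 + 2443600*√1133/1133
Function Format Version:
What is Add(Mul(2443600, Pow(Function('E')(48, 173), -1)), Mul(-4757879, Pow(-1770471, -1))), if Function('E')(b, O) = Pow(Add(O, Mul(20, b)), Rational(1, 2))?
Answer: Add(Rational(4757879, 1770471), Mul(Rational(2443600, 1133), Pow(1133, Rational(1, 2)))) ≈ 72599.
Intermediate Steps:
Add(Mul(2443600, Pow(Function('E')(48, 173), -1)), Mul(-4757879, Pow(-1770471, -1))) = Add(Mul(2443600, Pow(Pow(Add(173, Mul(20, 48)), Rational(1, 2)), -1)), Mul(-4757879, Pow(-1770471, -1))) = Add(Mul(2443600, Pow(Pow(Add(173, 960), Rational(1, 2)), -1)), Mul(-4757879, Rational(-1, 1770471))) = Add(Mul(2443600, Pow(Pow(1133, Rational(1, 2)), -1)), Rational(4757879, 1770471)) = Add(Mul(2443600, Mul(Rational(1, 1133), Pow(1133, Rational(1, 2)))), Rational(4757879, 1770471)) = Add(Mul(Rational(2443600, 1133), Pow(1133, Rational(1, 2))), Rational(4757879, 1770471)) = Add(Rational(4757879, 1770471), Mul(Rational(2443600, 1133), Pow(1133, Rational(1, 2))))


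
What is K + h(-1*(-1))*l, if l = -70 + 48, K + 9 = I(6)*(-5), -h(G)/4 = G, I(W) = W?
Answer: 49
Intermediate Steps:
h(G) = -4*G
K = -39 (K = -9 + 6*(-5) = -9 - 30 = -39)
l = -22
K + h(-1*(-1))*l = -39 - (-4)*(-1)*(-22) = -39 - 4*1*(-22) = -39 - 4*(-22) = -39 + 88 = 49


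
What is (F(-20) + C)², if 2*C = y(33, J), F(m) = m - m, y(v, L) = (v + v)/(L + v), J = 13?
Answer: 1089/2116 ≈ 0.51465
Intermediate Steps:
y(v, L) = 2*v/(L + v) (y(v, L) = (2*v)/(L + v) = 2*v/(L + v))
F(m) = 0
C = 33/46 (C = (2*33/(13 + 33))/2 = (2*33/46)/2 = (2*33*(1/46))/2 = (½)*(33/23) = 33/46 ≈ 0.71739)
(F(-20) + C)² = (0 + 33/46)² = (33/46)² = 1089/2116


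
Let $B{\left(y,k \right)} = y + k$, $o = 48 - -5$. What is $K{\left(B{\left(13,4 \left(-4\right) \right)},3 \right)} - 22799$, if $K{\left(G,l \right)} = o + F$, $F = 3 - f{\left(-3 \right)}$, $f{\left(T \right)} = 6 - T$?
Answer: $-22752$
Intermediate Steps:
$o = 53$ ($o = 48 + 5 = 53$)
$F = -6$ ($F = 3 - \left(6 - -3\right) = 3 - \left(6 + 3\right) = 3 - 9 = -6$)
$B{\left(y,k \right)} = k + y$
$K{\left(G,l \right)} = 47$ ($K{\left(G,l \right)} = 53 - 6 = 47$)
$K{\left(B{\left(13,4 \left(-4\right) \right)},3 \right)} - 22799 = 47 - 22799 = -22752$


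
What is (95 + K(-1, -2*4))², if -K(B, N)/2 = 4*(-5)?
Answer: 18225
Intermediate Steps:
K(B, N) = 40 (K(B, N) = -8*(-5) = -2*(-20) = 40)
(95 + K(-1, -2*4))² = (95 + 40)² = 135² = 18225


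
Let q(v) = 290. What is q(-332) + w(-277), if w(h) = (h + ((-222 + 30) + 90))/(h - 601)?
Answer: 254999/878 ≈ 290.43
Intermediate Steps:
w(h) = (-102 + h)/(-601 + h) (w(h) = (h + (-192 + 90))/(-601 + h) = (h - 102)/(-601 + h) = (-102 + h)/(-601 + h))
q(-332) + w(-277) = 290 + (-102 - 277)/(-601 - 277) = 290 - 379/(-878) = 290 - 1/878*(-379) = 290 + 379/878 = 254999/878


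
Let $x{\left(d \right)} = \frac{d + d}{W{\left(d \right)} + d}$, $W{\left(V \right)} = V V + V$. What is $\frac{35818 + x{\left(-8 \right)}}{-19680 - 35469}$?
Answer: $- \frac{107453}{165447} \approx -0.64947$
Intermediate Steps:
$W{\left(V \right)} = V + V^{2}$ ($W{\left(V \right)} = V^{2} + V = V + V^{2}$)
$x{\left(d \right)} = \frac{2 d}{d + d \left(1 + d\right)}$ ($x{\left(d \right)} = \frac{d + d}{d \left(1 + d\right) + d} = \frac{2 d}{d + d \left(1 + d\right)}$)
$\frac{35818 + x{\left(-8 \right)}}{-19680 - 35469} = \frac{35818 + \frac{2}{2 - 8}}{-19680 - 35469} = \frac{35818 + \frac{2}{-6}}{-55149} = \left(35818 + 2 \left(- \frac{1}{6}\right)\right) \left(- \frac{1}{55149}\right) = \left(35818 - \frac{1}{3}\right) \left(- \frac{1}{55149}\right) = \frac{107453}{3} \left(- \frac{1}{55149}\right) = - \frac{107453}{165447}$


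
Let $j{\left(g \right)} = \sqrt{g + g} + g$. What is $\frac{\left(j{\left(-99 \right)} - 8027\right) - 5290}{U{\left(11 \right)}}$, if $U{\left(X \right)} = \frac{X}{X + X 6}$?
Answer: $-93912 + 21 i \sqrt{22} \approx -93912.0 + 98.499 i$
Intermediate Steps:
$j{\left(g \right)} = g + \sqrt{2} \sqrt{g}$ ($j{\left(g \right)} = \sqrt{2 g} + g = \sqrt{2} \sqrt{g} + g = g + \sqrt{2} \sqrt{g}$)
$U{\left(X \right)} = \frac{1}{7}$ ($U{\left(X \right)} = \frac{X}{X + 6 X} = \frac{X}{7 X} = X \frac{1}{7 X} = \frac{1}{7}$)
$\frac{\left(j{\left(-99 \right)} - 8027\right) - 5290}{U{\left(11 \right)}} = \left(\left(\left(-99 + \sqrt{2} \sqrt{-99}\right) - 8027\right) - 5290\right) \frac{1}{\frac{1}{7}} = \left(\left(\left(-99 + \sqrt{2} \cdot 3 i \sqrt{11}\right) - 8027\right) - 5290\right) 7 = \left(\left(\left(-99 + 3 i \sqrt{22}\right) - 8027\right) - 5290\right) 7 = \left(\left(-8126 + 3 i \sqrt{22}\right) - 5290\right) 7 = \left(-13416 + 3 i \sqrt{22}\right) 7 = -93912 + 21 i \sqrt{22}$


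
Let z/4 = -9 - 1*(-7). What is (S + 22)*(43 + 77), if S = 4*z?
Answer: -1200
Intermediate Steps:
z = -8 (z = 4*(-9 - 1*(-7)) = 4*(-9 + 7) = 4*(-2) = -8)
S = -32 (S = 4*(-8) = -32)
(S + 22)*(43 + 77) = (-32 + 22)*(43 + 77) = -10*120 = -1200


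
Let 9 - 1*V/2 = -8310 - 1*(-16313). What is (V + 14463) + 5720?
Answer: 4195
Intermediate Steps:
V = -15988 (V = 18 - 2*(-8310 - 1*(-16313)) = 18 - 2*(-8310 + 16313) = 18 - 2*8003 = 18 - 16006 = -15988)
(V + 14463) + 5720 = (-15988 + 14463) + 5720 = -1525 + 5720 = 4195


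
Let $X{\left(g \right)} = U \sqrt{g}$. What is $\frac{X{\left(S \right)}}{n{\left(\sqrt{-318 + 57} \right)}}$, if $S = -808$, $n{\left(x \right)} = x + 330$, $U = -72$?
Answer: $- \frac{48 \sqrt{202}}{\sqrt{29} - 110 i} \approx -0.30289 - 6.1871 i$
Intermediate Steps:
$n{\left(x \right)} = 330 + x$
$X{\left(g \right)} = - 72 \sqrt{g}$
$\frac{X{\left(S \right)}}{n{\left(\sqrt{-318 + 57} \right)}} = \frac{\left(-72\right) \sqrt{-808}}{330 + \sqrt{-318 + 57}} = \frac{\left(-72\right) 2 i \sqrt{202}}{330 + \sqrt{-261}} = \frac{\left(-144\right) i \sqrt{202}}{330 + 3 i \sqrt{29}} = - \frac{144 i \sqrt{202}}{330 + 3 i \sqrt{29}}$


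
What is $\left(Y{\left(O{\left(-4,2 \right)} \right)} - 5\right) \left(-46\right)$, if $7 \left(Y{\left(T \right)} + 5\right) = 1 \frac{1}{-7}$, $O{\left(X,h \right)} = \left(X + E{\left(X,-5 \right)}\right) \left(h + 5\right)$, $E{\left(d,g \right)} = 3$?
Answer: $\frac{22586}{49} \approx 460.94$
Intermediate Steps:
$O{\left(X,h \right)} = \left(3 + X\right) \left(5 + h\right)$ ($O{\left(X,h \right)} = \left(X + 3\right) \left(h + 5\right) = \left(3 + X\right) \left(5 + h\right)$)
$Y{\left(T \right)} = - \frac{246}{49}$ ($Y{\left(T \right)} = -5 + \frac{1 \frac{1}{-7}}{7} = -5 + \frac{1 \left(- \frac{1}{7}\right)}{7} = -5 + \frac{1}{7} \left(- \frac{1}{7}\right) = -5 - \frac{1}{49} = - \frac{246}{49}$)
$\left(Y{\left(O{\left(-4,2 \right)} \right)} - 5\right) \left(-46\right) = \left(- \frac{246}{49} - 5\right) \left(-46\right) = \left(- \frac{491}{49}\right) \left(-46\right) = \frac{22586}{49}$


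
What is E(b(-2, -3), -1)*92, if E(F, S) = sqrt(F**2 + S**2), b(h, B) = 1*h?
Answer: 92*sqrt(5) ≈ 205.72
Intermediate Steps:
b(h, B) = h
E(b(-2, -3), -1)*92 = sqrt((-2)**2 + (-1)**2)*92 = sqrt(4 + 1)*92 = sqrt(5)*92 = 92*sqrt(5)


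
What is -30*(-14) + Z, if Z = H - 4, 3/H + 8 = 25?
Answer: 7075/17 ≈ 416.18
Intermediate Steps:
H = 3/17 (H = 3/(-8 + 25) = 3/17 ≈ 0.17647)
Z = -65/17 (Z = 3/17 - 4 = -65/17 ≈ -3.8235)
-30*(-14) + Z = -30*(-14) - 65/17 = 420 - 65/17 = 7075/17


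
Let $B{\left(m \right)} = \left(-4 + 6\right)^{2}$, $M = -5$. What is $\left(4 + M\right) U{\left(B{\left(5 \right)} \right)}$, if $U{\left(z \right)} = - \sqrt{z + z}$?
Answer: $2 \sqrt{2} \approx 2.8284$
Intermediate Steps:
$B{\left(m \right)} = 4$ ($B{\left(m \right)} = 2^{2} = 4$)
$U{\left(z \right)} = - \sqrt{2} \sqrt{z}$ ($U{\left(z \right)} = - \sqrt{2 z} = - \sqrt{2} \sqrt{z}$)
$\left(4 + M\right) U{\left(B{\left(5 \right)} \right)} = \left(4 - 5\right) \left(- \sqrt{2} \sqrt{4}\right) = - \left(-1\right) \sqrt{2} \cdot 2 = - \left(-2\right) \sqrt{2} = 2 \sqrt{2}$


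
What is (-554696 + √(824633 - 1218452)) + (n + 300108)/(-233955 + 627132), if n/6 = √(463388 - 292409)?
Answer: -72697803028/131059 + 2*√170979/131059 + I*√393819 ≈ -5.547e+5 + 627.55*I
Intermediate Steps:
n = 6*√170979 (n = 6*√(463388 - 292409) = 6*√170979 ≈ 2481.0)
(-554696 + √(824633 - 1218452)) + (n + 300108)/(-233955 + 627132) = (-554696 + √(824633 - 1218452)) + (6*√170979 + 300108)/(-233955 + 627132) = (-554696 + √(-393819)) + (300108 + 6*√170979)/393177 = (-554696 + I*√393819) + (300108 + 6*√170979)*(1/393177) = (-554696 + I*√393819) + (100036/131059 + 2*√170979/131059) = -72697803028/131059 + 2*√170979/131059 + I*√393819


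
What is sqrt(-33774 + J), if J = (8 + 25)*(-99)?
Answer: I*sqrt(37041) ≈ 192.46*I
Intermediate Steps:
J = -3267 (J = 33*(-99) = -3267)
sqrt(-33774 + J) = sqrt(-33774 - 3267) = sqrt(-37041) = I*sqrt(37041)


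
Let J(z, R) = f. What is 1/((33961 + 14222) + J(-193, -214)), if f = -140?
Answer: 1/48043 ≈ 2.0815e-5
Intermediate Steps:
J(z, R) = -140
1/((33961 + 14222) + J(-193, -214)) = 1/((33961 + 14222) - 140) = 1/(48183 - 140) = 1/48043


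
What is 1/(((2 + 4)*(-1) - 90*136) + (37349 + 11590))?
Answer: 1/36693 ≈ 2.7253e-5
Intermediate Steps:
1/(((2 + 4)*(-1) - 90*136) + (37349 + 11590)) = 1/((6*(-1) - 12240) + 48939) = 1/((-6 - 12240) + 48939) = 1/(-12246 + 48939) = 1/36693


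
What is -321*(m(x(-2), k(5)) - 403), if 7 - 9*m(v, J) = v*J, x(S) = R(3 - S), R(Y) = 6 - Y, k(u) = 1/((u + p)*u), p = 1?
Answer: 11620307/90 ≈ 1.2911e+5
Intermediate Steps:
k(u) = 1/(u*(1 + u)) (k(u) = 1/((u + 1)*u) = 1/((1 + u)*u) = 1/(u*(1 + u)))
x(S) = 3 + S (x(S) = 6 - (3 - S) = 6 + (-3 + S) = 3 + S)
m(v, J) = 7/9 - J*v/9 (m(v, J) = 7/9 - v*J/9 = 7/9 - J*v/9)
-321*(m(x(-2), k(5)) - 403) = -321*((7/9 - 1/(5*(1 + 5))*(3 - 2)/9) - 403) = -321*((7/9 - 1/9*(1/5)/6*1) - 403) = -321*((7/9 - 1/9*(1/5)*(1/6)*1) - 403) = -321*((7/9 - 1/9*1/30*1) - 403) = -321*((7/9 - 1/270) - 403) = -321*(209/270 - 403) = -321*(-108601/270) = 11620307/90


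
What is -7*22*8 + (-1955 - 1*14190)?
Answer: -17377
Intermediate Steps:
-7*22*8 + (-1955 - 1*14190) = -154*8 + (-1955 - 14190) = -1232 - 16145 = -17377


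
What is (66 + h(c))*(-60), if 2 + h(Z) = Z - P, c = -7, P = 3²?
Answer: -2880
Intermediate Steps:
P = 9
h(Z) = -11 + Z (h(Z) = -2 + (Z - 1*9) = -2 + (Z - 9) = -2 + (-9 + Z) = -11 + Z)
(66 + h(c))*(-60) = (66 + (-11 - 7))*(-60) = (66 - 18)*(-60) = 48*(-60) = -2880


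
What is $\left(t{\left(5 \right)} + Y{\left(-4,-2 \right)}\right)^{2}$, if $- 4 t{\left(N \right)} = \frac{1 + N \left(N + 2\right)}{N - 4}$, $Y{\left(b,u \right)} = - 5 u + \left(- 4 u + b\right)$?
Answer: $25$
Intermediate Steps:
$Y{\left(b,u \right)} = b - 9 u$ ($Y{\left(b,u \right)} = - 5 u + \left(b - 4 u\right) = b - 9 u$)
$t{\left(N \right)} = - \frac{1 + N \left(2 + N\right)}{4 \left(-4 + N\right)}$ ($t{\left(N \right)} = - \frac{\left(1 + N \left(N + 2\right)\right) \frac{1}{N - 4}}{4} = - \frac{\left(1 + N \left(2 + N\right)\right) \frac{1}{-4 + N}}{4} = - \frac{\frac{1}{-4 + N} \left(1 + N \left(2 + N\right)\right)}{4} = - \frac{1 + N \left(2 + N\right)}{4 \left(-4 + N\right)}$)
$\left(t{\left(5 \right)} + Y{\left(-4,-2 \right)}\right)^{2} = \left(\frac{-1 - 5^{2} - 10}{4 \left(-4 + 5\right)} - -14\right)^{2} = \left(\frac{-1 - 25 - 10}{4 \cdot 1} + \left(-4 + 18\right)\right)^{2} = \left(\frac{1}{4} \cdot 1 \left(-1 - 25 - 10\right) + 14\right)^{2} = \left(\frac{1}{4} \cdot 1 \left(-36\right) + 14\right)^{2} = \left(-9 + 14\right)^{2} = 5^{2} = 25$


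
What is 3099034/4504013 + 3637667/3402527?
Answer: 26928646316589/15325025840851 ≈ 1.7572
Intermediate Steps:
3099034/4504013 + 3637667/3402527 = 26928646316589/15325025840851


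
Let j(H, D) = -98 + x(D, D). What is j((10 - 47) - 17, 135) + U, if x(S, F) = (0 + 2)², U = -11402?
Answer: -11496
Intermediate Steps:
x(S, F) = 4 (x(S, F) = 2² = 4)
j(H, D) = -94 (j(H, D) = -98 + 4 = -94)
j((10 - 47) - 17, 135) + U = -94 - 11402 = -11496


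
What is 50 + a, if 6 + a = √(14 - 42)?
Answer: 44 + 2*I*√7 ≈ 44.0 + 5.2915*I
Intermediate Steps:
a = -6 + 2*I*√7 (a = -6 + √(14 - 42) = -6 + √(-28) = -6 + 2*I*√7 ≈ -6.0 + 5.2915*I)
50 + a = 50 + (-6 + 2*I*√7) = 44 + 2*I*√7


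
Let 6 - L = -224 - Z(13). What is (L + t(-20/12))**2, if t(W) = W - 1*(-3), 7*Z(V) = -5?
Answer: 23454649/441 ≈ 53185.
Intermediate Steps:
Z(V) = -5/7 (Z(V) = (1/7)*(-5) = -5/7)
t(W) = 3 + W (t(W) = W + 3 = 3 + W)
L = 1605/7 (L = 6 - (-224 - 1*(-5/7)) = 6 - (-224 + 5/7) = 6 - 1*(-1563/7) = 6 + 1563/7 = 1605/7 ≈ 229.29)
(L + t(-20/12))**2 = (1605/7 + (3 - 20/12))**2 = (1605/7 + (3 - 20*1/12))**2 = (1605/7 + (3 - 5/3))**2 = (1605/7 + 4/3)**2 = (4843/21)**2 = 23454649/441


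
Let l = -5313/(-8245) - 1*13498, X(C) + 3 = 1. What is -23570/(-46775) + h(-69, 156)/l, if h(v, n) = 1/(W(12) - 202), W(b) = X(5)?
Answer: 6295213845071/12492932345220 ≈ 0.50390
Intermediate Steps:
X(C) = -2 (X(C) = -3 + 1 = -2)
W(b) = -2
h(v, n) = -1/204 (h(v, n) = 1/(-2 - 202) = 1/(-204) = -1/204)
l = -111285697/8245 (l = -5313*(-1/8245) - 13498 = 5313/8245 - 13498 = -111285697/8245 ≈ -13497.)
-23570/(-46775) + h(-69, 156)/l = -23570/(-46775) - 1/(204*(-111285697/8245)) = -23570*(-1/46775) - 1/204*(-8245/111285697) = 4714/9355 + 485/1335428364 = 6295213845071/12492932345220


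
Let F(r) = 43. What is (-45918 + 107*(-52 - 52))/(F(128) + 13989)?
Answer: -28523/7016 ≈ -4.0654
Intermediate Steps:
(-45918 + 107*(-52 - 52))/(F(128) + 13989) = (-45918 + 107*(-52 - 52))/(43 + 13989) = (-45918 + 107*(-104))/14032 = (-45918 - 11128)*(1/14032) = -57046*1/14032 = -28523/7016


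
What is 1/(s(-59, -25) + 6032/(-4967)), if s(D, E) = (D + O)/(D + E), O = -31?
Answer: -69538/9943 ≈ -6.9937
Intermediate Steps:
s(D, E) = (-31 + D)/(D + E) (s(D, E) = (D - 31)/(D + E) = (-31 + D)/(D + E))
1/(s(-59, -25) + 6032/(-4967)) = 1/((-31 - 59)/(-59 - 25) + 6032/(-4967)) = 1/(-90/(-84) + 6032*(-1/4967)) = 1/(-1/84*(-90) - 6032/4967) = 1/(15/14 - 6032/4967) = 1/(-9943/69538) = -69538/9943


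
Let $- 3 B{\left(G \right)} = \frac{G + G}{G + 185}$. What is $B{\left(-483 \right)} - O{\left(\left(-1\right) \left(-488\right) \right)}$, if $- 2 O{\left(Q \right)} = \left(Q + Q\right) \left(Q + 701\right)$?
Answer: $\frac{86454407}{149} \approx 5.8023 \cdot 10^{5}$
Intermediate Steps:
$O{\left(Q \right)} = - Q \left(701 + Q\right)$ ($O{\left(Q \right)} = - \frac{\left(Q + Q\right) \left(Q + 701\right)}{2} = - \frac{2 Q \left(701 + Q\right)}{2} = - Q \left(701 + Q\right)$)
$B{\left(G \right)} = - \frac{2 G}{3 \left(185 + G\right)}$ ($B{\left(G \right)} = - \frac{\left(G + G\right) \frac{1}{G + 185}}{3} = - \frac{2 G \frac{1}{185 + G}}{3} = - \frac{2 G}{3 \left(185 + G\right)}$)
$B{\left(-483 \right)} - O{\left(\left(-1\right) \left(-488\right) \right)} = \left(-2\right) \left(-483\right) \frac{1}{555 + 3 \left(-483\right)} - - \left(-1\right) \left(-488\right) \left(701 - -488\right) = \left(-2\right) \left(-483\right) \frac{1}{555 - 1449} - \left(-1\right) 488 \left(701 + 488\right) = \left(-2\right) \left(-483\right) \frac{1}{-894} - \left(-1\right) 488 \cdot 1189 = \left(-2\right) \left(-483\right) \left(- \frac{1}{894}\right) - -580232 = - \frac{161}{149} + 580232 = \frac{86454407}{149}$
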